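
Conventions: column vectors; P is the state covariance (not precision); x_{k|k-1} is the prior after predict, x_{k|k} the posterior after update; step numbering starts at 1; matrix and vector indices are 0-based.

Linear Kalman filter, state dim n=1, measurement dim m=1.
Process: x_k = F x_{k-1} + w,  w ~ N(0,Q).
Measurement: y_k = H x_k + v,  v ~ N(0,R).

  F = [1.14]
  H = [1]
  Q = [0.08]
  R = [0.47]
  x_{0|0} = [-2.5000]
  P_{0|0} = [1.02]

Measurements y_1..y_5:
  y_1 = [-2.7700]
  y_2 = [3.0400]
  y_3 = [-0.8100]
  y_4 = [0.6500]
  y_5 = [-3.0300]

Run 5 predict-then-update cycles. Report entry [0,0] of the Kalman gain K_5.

step 1: x^-=[-2.8500]  P^-=[1.4056]  S=[1.8756]  K=[0.7494]  nu=[0.0800]  x^+=[-2.7900]  P^+=[0.3522]
step 2: x^-=[-3.1807]  P^-=[0.5378]  S=[1.0078]  K=[0.5336]  nu=[6.2207]  x^+=[0.1388]  P^+=[0.2508]
step 3: x^-=[0.1582]  P^-=[0.4059]  S=[0.8759]  K=[0.4634]  nu=[-0.9682]  x^+=[-0.2905]  P^+=[0.2178]
step 4: x^-=[-0.3312]  P^-=[0.3631]  S=[0.8331]  K=[0.4358]  nu=[0.9812]  x^+=[0.0965]  P^+=[0.2048]
step 5: x^-=[0.1100]  P^-=[0.3462]  S=[0.8162]  K=[0.4242]  nu=[-3.1400]  x^+=[-1.2219]  P^+=[0.1994]

K[0,0] = 0.4242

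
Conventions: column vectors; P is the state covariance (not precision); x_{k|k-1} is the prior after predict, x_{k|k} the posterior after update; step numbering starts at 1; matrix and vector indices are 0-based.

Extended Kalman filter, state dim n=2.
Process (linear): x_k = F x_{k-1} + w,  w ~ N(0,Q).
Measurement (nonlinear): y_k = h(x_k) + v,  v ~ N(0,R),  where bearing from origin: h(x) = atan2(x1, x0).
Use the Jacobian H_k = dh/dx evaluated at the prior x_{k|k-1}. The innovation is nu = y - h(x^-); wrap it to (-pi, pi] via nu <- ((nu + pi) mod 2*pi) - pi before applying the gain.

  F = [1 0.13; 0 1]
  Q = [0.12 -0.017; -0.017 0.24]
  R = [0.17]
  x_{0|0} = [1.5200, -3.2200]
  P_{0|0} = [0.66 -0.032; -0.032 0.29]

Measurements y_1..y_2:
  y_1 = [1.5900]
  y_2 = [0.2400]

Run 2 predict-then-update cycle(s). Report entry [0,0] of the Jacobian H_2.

step 1: x^-=[1.1014, -3.2200]  P^-=[0.7766 -0.0113; -0.0113 0.5300]  H_jac=[0.2780 0.0951]  S=[0.2342]  K=[0.9172; 0.2018]  nu=[2.8312]  x^+=[3.6983, -2.6487]  P^+=[0.5795 -0.0546; -0.0546 0.5205]
step 2: x^-=[3.3539, -2.6487]  P^-=[0.6941 -0.0040; -0.0040 0.7605]  H_jac=[0.1450 0.1836]  S=[0.2100]  K=[0.4758; 0.6621]  nu=[0.9085]  x^+=[3.7862, -2.0472]  P^+=[0.6466 -0.0702; -0.0702 0.6684]

H_jac[0,0] = 0.1450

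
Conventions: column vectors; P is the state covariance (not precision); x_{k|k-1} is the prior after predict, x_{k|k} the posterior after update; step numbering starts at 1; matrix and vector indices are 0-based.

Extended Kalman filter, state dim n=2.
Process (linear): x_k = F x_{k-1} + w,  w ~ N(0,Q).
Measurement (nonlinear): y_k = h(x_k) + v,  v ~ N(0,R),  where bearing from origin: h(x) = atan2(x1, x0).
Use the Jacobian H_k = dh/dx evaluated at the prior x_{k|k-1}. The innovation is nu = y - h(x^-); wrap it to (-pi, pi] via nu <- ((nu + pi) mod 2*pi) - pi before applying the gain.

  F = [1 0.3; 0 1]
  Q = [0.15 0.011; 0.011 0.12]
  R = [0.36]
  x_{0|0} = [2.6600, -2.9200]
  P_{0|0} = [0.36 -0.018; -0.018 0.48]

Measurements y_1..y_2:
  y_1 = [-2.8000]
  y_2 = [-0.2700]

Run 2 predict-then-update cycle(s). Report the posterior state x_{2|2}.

step 1: x^-=[1.7840, -2.9200]  P^-=[0.5424 0.1370; 0.1370 0.6000]  H_jac=[0.2494 0.1524]  S=[0.4181]  K=[0.3735; 0.3004]  nu=[-1.7776]  x^+=[1.1201, -3.4540]  P^+=[0.4841 0.0901; 0.0901 0.5623]
step 2: x^-=[0.0839, -3.4540]  P^-=[0.7388 0.2698; 0.2698 0.6823]  H_jac=[0.2894 0.0070]  S=[0.4230]  K=[0.5098; 0.1959]  nu=[1.2765]  x^+=[0.7347, -3.2039]  P^+=[0.6288 0.2275; 0.2275 0.6660]

x_post = [0.7347, -3.2039]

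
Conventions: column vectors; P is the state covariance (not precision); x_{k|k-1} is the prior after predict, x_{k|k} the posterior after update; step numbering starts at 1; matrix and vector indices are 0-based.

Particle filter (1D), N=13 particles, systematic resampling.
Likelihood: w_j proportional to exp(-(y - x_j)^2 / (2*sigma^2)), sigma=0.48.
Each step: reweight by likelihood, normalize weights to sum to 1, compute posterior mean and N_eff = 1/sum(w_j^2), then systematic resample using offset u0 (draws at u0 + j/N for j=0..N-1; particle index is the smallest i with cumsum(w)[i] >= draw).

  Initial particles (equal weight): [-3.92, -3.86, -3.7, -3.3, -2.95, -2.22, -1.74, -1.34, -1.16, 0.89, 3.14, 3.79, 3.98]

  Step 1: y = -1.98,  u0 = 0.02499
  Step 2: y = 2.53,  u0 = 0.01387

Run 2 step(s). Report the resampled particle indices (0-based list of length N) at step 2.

resampled_idx = [10, 11, 12, 12, 12, 12, 12, 12, 12, 12, 12, 12, 12]

step 1: w=[0.0001, 0.0002, 0.0006, 0.0089, 0.0506, 0.3443, 0.3443, 0.1604, 0.0907, 0.0000, 0.0000, 0.0000, 0.0000]  mean=-1.8655  Neff=3.6549  idx=[4, 5, 5, 5, 5, 6, 6, 6, 6, 6, 7, 7, 8]
step 2: w=[0.0000, 0.0000, 0.0000, 0.0000, 0.0000, 0.0000, 0.0000, 0.0000, 0.0000, 0.0000, 0.0472, 0.0472, 0.9053]  mean=-1.1771  Neff=1.2135  idx=[10, 11, 12, 12, 12, 12, 12, 12, 12, 12, 12, 12, 12]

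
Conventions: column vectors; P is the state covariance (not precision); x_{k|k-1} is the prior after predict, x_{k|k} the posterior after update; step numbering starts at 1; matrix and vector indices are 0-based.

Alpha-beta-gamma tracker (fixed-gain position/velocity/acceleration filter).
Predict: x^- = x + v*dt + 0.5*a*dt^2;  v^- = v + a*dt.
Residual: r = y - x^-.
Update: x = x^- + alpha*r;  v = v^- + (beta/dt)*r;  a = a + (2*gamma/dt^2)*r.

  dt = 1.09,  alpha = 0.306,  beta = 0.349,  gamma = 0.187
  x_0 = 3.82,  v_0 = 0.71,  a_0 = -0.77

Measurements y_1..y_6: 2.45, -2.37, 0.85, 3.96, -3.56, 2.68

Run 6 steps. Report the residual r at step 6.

resid = 2.9117

step 1: x_pred=4.1365  r=-1.6865  x^+=3.6204  v^+=-0.6693  a^+=-1.3009
step 2: x_pred=2.1181  r=-4.4881  x^+=0.7447  v^+=-3.5243  a^+=-2.7137
step 3: x_pred=-4.7088  r=5.5588  x^+=-3.0078  v^+=-4.7024  a^+=-0.9639
step 4: x_pred=-8.7059  r=12.6659  x^+=-4.8302  v^+=-1.6975  a^+=3.0232
step 5: x_pred=-4.8845  r=1.3245  x^+=-4.4792  v^+=2.0219  a^+=3.4402
step 6: x_pred=-0.2317  r=2.9117  x^+=0.6593  v^+=6.7040  a^+=4.3568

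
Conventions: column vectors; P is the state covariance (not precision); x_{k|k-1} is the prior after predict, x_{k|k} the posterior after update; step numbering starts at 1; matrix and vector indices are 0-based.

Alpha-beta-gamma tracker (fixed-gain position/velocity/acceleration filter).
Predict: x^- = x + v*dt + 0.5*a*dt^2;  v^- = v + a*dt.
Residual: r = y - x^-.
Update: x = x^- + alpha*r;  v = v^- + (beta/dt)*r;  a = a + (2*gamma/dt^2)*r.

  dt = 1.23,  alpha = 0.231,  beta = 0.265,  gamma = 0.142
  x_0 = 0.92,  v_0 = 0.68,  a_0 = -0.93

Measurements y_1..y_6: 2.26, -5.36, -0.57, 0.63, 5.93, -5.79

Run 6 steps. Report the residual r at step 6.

step 1: x_pred=1.0529  r=1.2071  x^+=1.3317  v^+=-0.2038  a^+=-0.7034
step 2: x_pred=0.5489  r=-5.9089  x^+=-0.8160  v^+=-2.3421  a^+=-1.8126
step 3: x_pred=-5.0680  r=4.4980  x^+=-4.0289  v^+=-3.6025  a^+=-0.9683
step 4: x_pred=-9.1925  r=9.8225  x^+=-6.9235  v^+=-2.6773  a^+=0.8756
step 5: x_pred=-9.5542  r=15.4842  x^+=-5.9774  v^+=1.7357  a^+=3.7823
step 6: x_pred=-0.9813  r=-4.8087  x^+=-2.0921  v^+=5.3519  a^+=2.8796

resid = -4.8087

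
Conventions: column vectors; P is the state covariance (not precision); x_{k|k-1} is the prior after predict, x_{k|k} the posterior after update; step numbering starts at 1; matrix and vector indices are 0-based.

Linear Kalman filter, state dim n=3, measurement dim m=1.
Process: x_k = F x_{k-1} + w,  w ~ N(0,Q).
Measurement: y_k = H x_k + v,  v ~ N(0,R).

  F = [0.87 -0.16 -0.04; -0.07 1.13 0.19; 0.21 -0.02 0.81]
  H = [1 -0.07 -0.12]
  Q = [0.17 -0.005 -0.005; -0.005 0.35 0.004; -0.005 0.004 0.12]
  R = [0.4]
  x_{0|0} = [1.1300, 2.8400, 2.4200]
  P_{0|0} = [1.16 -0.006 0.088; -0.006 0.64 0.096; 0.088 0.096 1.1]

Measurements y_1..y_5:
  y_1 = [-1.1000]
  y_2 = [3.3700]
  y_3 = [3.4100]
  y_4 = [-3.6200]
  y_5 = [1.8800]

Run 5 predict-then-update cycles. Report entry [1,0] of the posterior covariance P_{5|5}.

P_post[1,0] = -0.1862

step 1: x^-=[0.4319, 3.5899, 2.1407]  P^-=[1.0629 -0.1981 0.2226; -0.1981 1.2524 0.2264; 0.2226 0.2264 0.9200]  S=[1.4604]  K=[0.7190; -0.2143; 0.0659]  nu=[-1.0237]  x^+=[-0.3042, 3.8093, 2.0732]  P^+=[0.3079 0.0269 0.1533; 0.0269 1.1854 0.2470; 0.1533 0.2470 0.9136]
step 2: x^-=[-0.9570, 4.7197, 1.5392]  P^-=[0.4199 -0.2112 0.0990; -0.2112 1.9958 0.3423; 0.0990 0.3423 0.7774]  S=[0.8524]  K=[0.4960; -0.4598; -0.0214]  nu=[4.8421]  x^+=[1.4445, 2.4931, 1.4356]  P^+=[0.2102 -0.0168 0.1081; -0.0168 1.8156 0.3339; 0.1081 0.3339 0.7770]
step 3: x^-=[0.8004, 2.9889, 1.4163]  P^-=[0.3782 -0.3757 0.0471; -0.3757 2.8406 0.3780; 0.0471 0.3780 0.6659]  S=[0.8494]  K=[0.4696; -0.7298; -0.0698]  nu=[2.9888]  x^+=[2.2040, 0.8075, 1.2078]  P^+=[0.1909 -0.0846 0.0749; -0.0846 2.3881 0.3348; 0.0749 0.3348 0.6618]
step 4: x^-=[1.7399, 0.9877, 1.4250]  P^-=[0.3993 -0.5503 0.0295; -0.5503 3.5793 0.3327; 0.0295 0.3327 0.5789]  S=[0.9007]  K=[0.4822; -0.9334; -0.0703]  nu=[-5.1198]  x^+=[-0.7286, 5.7664, 1.7848]  P^+=[0.1899 -0.1449 0.0600; -0.1449 2.7946 0.2737; 0.0600 0.2737 0.5745]
step 5: x^-=[-1.6279, 6.9061, 1.1773]  P^-=[0.4259 -0.6809 0.0339; -0.6809 4.0789 0.2403; 0.0339 0.2403 0.5192]  S=[0.9446]  K=[0.4970; -1.0537; -0.0478]  nu=[4.1326]  x^+=[0.4261, 2.5518, 0.9797]  P^+=[0.1925 -0.1862 0.0564; -0.1862 3.0303 0.1927; 0.0564 0.1927 0.5170]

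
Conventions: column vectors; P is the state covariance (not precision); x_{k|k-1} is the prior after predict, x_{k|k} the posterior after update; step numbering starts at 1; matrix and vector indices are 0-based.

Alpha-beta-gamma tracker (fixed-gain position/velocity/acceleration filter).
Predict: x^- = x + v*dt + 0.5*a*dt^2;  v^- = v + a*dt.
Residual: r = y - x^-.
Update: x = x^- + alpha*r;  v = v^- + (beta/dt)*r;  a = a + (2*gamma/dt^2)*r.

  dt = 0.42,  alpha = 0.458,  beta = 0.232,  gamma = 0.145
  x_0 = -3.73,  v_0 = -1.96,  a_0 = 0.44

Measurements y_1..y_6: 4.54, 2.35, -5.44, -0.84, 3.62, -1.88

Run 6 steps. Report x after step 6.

x_post = -0.6035

step 1: x_pred=-4.5144  r=9.0544  x^+=-0.3675  v^+=3.2263  a^+=15.3253
step 2: x_pred=2.3392  r=0.0108  x^+=2.3442  v^+=9.6689  a^+=15.3430
step 3: x_pred=7.7583  r=-13.1983  x^+=1.7135  v^+=8.8224  a^+=-6.3549
step 4: x_pred=4.8584  r=-5.6984  x^+=2.2485  v^+=3.0056  a^+=-15.7231
step 5: x_pred=2.1241  r=1.4959  x^+=2.8092  v^+=-2.7718  a^+=-13.2639
step 6: x_pred=0.4752  r=-2.3552  x^+=-0.6035  v^+=-9.6436  a^+=-17.1358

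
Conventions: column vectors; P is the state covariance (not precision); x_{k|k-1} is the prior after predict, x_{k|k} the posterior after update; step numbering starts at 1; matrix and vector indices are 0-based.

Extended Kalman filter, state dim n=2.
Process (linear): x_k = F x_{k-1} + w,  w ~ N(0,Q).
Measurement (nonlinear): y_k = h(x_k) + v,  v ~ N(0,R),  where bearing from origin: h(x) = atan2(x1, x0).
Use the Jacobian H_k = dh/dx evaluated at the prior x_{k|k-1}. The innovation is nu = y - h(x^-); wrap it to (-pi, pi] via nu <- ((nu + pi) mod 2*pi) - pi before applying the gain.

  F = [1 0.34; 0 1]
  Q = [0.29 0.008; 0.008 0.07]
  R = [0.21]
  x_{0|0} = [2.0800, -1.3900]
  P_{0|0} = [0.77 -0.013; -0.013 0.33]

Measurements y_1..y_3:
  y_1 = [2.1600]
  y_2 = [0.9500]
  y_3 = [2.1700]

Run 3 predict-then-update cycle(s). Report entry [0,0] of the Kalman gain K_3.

K[0,0] = 0.0853

step 1: x^-=[1.6074, -1.3900]  P^-=[1.0893 0.1072; 0.1072 0.4000]  H_jac=[0.3078 0.3559]  S=[0.3874]  K=[0.9641; 0.4527]  nu=[2.8730]  x^+=[4.3771, -0.0893]  P^+=[0.7293 -0.0619; -0.0619 0.3206]
step 2: x^-=[4.3468, -0.0893]  P^-=[1.0143 0.0551; 0.0551 0.3906]  H_jac=[0.0047 0.2300]  S=[0.2308]  K=[0.0757; 0.3903]  nu=[0.9705]  x^+=[4.4202, 0.2895]  P^+=[1.0129 0.0483; 0.0483 0.3554]
step 3: x^-=[4.5187, 0.2895]  P^-=[1.3769 0.1772; 0.1772 0.4254]  H_jac=[-0.0141 0.2204]  S=[0.2298]  K=[0.0853; 0.3971]  nu=[2.1060]  x^+=[4.6983, 1.1258]  P^+=[1.3752 0.1694; 0.1694 0.3892]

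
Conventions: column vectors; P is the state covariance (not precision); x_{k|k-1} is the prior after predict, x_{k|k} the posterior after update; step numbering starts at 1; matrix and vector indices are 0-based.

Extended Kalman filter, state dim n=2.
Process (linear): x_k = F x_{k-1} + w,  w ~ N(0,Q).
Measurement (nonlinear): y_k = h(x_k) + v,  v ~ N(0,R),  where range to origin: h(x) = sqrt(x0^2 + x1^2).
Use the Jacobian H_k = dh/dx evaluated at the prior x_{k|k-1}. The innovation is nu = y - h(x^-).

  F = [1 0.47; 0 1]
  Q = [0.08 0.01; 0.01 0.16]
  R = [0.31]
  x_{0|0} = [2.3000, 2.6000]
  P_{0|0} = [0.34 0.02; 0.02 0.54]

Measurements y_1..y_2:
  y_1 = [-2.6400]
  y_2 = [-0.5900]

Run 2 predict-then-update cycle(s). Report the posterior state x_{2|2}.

x_post = [-0.0631, -0.0774]

step 1: x^-=[3.5220, 2.6000]  P^-=[0.5581 0.2838; 0.2838 0.7000]  H_jac=[0.8045 0.5939]  S=[1.1894]  K=[0.5192; 0.5415]  nu=[-7.0177]  x^+=[-0.1218, -1.2003]  P^+=[0.2374 -0.0506; -0.0506 0.3512]
step 2: x^-=[-0.6859, -1.2003]  P^-=[0.3474 0.1245; 0.1245 0.5112]  H_jac=[-0.4962 -0.8682]  S=[0.8881]  K=[-0.3158; -0.5693]  nu=[-1.9725]  x^+=[-0.0631, -0.0774]  P^+=[0.2589 -0.0352; -0.0352 0.2234]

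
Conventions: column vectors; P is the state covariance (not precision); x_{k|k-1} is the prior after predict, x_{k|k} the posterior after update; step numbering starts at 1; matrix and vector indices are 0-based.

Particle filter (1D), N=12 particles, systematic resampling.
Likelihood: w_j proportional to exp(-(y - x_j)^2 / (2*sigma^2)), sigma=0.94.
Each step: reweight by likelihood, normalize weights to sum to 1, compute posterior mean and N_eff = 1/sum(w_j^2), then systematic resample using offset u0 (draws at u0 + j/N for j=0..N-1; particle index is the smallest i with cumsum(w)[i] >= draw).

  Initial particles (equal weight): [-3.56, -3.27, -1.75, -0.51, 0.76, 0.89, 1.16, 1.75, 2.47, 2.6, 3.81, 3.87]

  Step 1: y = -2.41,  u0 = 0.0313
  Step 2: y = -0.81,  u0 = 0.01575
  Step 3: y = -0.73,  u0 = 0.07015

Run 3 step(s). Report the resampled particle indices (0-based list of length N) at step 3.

step 1: w=[0.2310, 0.3212, 0.3815, 0.0633, 0.0017, 0.0010, 0.0004, 0.0000, 0.0000, 0.0000, 0.0000, 0.0000]  mean=-2.5697  Neff=3.2675  idx=[0, 0, 0, 1, 1, 1, 1, 2, 2, 2, 2, 3]
step 2: w=[0.0039, 0.0039, 0.0039, 0.0092, 0.0092, 0.0092, 0.0092, 0.1709, 0.1709, 0.1709, 0.1709, 0.2678]  mean=-1.4949  Neff=5.2912  idx=[3, 7, 7, 8, 8, 9, 9, 10, 10, 11, 11, 11]
step 3: w=[0.0035, 0.0752, 0.0752, 0.0752, 0.0752, 0.0752, 0.0752, 0.0752, 0.0752, 0.1317, 0.1317, 0.1317]  mean=-1.2652  Neff=10.2805  idx=[1, 2, 4, 5, 6, 7, 8, 9, 10, 10, 11, 11]

resampled_idx = [1, 2, 4, 5, 6, 7, 8, 9, 10, 10, 11, 11]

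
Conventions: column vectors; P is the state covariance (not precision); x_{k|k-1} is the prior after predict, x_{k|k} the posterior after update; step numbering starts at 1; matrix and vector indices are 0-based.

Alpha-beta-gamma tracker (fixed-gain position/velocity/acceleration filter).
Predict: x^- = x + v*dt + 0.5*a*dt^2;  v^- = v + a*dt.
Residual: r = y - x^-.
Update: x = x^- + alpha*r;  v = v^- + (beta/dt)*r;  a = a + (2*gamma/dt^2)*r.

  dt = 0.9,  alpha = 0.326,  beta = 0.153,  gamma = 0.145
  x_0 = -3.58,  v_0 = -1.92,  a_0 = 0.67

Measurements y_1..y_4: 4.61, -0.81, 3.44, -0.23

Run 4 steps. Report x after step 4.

x_post = 8.0695

step 1: x_pred=-5.0366  r=9.6467  x^+=-1.8918  v^+=0.3229  a^+=4.1237
step 2: x_pred=0.0689  r=-0.8789  x^+=-0.2176  v^+=3.8849  a^+=3.8091
step 3: x_pred=4.8215  r=-1.3815  x^+=4.3711  v^+=7.0782  a^+=3.3145
step 4: x_pred=12.0838  r=-12.3138  x^+=8.0695  v^+=7.9679  a^+=-1.0942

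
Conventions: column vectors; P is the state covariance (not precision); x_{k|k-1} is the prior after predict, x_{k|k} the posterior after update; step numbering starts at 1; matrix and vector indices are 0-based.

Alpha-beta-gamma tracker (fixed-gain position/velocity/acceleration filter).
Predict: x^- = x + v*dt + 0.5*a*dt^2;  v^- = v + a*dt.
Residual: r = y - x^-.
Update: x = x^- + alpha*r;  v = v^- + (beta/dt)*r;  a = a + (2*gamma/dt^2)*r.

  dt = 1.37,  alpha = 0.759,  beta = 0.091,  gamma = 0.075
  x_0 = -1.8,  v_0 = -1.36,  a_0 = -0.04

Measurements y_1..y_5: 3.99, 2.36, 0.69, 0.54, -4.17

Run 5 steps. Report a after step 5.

a_post = -0.2493

step 1: x_pred=-3.7007  r=7.6907  x^+=2.1365  v^+=-0.9040  a^+=0.5746
step 2: x_pred=1.4374  r=0.9226  x^+=2.1376  v^+=-0.0554  a^+=0.6484
step 3: x_pred=2.6702  r=-1.9802  x^+=1.1672  v^+=0.7013  a^+=0.4901
step 4: x_pred=2.5880  r=-2.0480  x^+=1.0336  v^+=1.2367  a^+=0.3264
step 5: x_pred=3.0343  r=-7.2043  x^+=-2.4338  v^+=1.2054  a^+=-0.2493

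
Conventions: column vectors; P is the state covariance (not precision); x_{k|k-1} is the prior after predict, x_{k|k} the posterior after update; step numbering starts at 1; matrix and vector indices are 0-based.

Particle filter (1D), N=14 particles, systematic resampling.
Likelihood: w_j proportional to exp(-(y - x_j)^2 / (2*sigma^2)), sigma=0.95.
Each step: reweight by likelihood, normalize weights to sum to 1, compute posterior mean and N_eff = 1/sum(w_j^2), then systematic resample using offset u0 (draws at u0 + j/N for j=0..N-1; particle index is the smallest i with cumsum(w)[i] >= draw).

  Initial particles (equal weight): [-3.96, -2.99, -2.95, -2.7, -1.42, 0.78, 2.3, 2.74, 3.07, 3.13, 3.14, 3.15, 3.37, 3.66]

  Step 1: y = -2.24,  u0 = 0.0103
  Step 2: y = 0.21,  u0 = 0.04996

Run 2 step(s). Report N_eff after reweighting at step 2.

step 1: w=[0.0594, 0.2241, 0.2315, 0.2722, 0.2109, 0.0020, 0.0000, 0.0000, 0.0000, 0.0000, 0.0000, 0.0000, 0.0000, 0.0000]  mean=-2.6210  Neff=4.4271  idx=[0, 1, 1, 1, 2, 2, 2, 2, 3, 3, 3, 4, 4, 4]
step 2: w=[0.0001, 0.0046, 0.0046, 0.0046, 0.0053, 0.0053, 0.0053, 0.0053, 0.0124, 0.0124, 0.0124, 0.3092, 0.3092, 0.3092]  mean=-1.5221  Neff=3.4788  idx=[9, 11, 11, 11, 11, 12, 12, 12, 12, 13, 13, 13, 13, 13]

N_eff = 3.4788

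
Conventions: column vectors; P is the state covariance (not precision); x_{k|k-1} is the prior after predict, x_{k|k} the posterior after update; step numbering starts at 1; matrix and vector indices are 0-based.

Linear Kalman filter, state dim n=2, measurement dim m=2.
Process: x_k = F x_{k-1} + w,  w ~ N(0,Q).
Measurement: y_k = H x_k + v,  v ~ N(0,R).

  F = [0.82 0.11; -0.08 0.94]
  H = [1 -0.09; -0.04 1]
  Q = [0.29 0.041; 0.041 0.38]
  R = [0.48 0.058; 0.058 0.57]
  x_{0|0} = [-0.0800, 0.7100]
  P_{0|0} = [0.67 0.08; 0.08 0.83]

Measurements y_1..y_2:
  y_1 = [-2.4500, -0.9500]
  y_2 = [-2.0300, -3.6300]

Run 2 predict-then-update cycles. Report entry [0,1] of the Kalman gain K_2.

K[0,1] = 0.0385

step 1: x^-=[0.0125, 0.6738]  P^-=[0.7650 0.1438; 0.1438 1.1056]  S=[1.2280 0.0722; 0.0722 1.6654]  K=[0.6099 0.0415; -0.0028 0.6606]  nu=[-2.4019, -1.6233]  x^+=[-1.5199, -0.3919]  P^+=[0.3016 0.0711; 0.0711 0.3792]
step 2: x^-=[-1.2894, -0.2468]  P^-=[0.5102 0.1146; 0.1146 0.7063]  S=[0.9753 0.0891; 0.0891 1.2680]  K=[0.5090 0.0385; 0.0018 0.5533]  nu=[-0.7628, -3.4348]  x^+=[-1.8101, -2.1486]  P^+=[0.2521 0.0616; 0.0616 0.3179]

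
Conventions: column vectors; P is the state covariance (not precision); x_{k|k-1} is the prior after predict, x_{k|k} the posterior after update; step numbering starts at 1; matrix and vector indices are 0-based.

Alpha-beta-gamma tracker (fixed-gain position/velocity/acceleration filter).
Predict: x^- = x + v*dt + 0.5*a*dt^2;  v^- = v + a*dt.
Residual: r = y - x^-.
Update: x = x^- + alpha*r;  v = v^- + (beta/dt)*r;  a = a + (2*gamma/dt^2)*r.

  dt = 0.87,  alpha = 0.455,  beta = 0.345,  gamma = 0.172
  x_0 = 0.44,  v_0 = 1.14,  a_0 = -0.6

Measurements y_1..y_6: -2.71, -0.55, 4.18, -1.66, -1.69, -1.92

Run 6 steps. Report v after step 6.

step 1: x_pred=1.2047  r=-3.9147  x^+=-0.5765  v^+=-0.9344  a^+=-2.3792
step 2: x_pred=-2.2898  r=1.7398  x^+=-1.4982  v^+=-2.3144  a^+=-1.5885
step 3: x_pred=-4.1128  r=8.2928  x^+=-0.3396  v^+=-0.4078  a^+=2.1805
step 4: x_pred=0.1308  r=-1.7908  x^+=-0.6840  v^+=0.7791  a^+=1.3666
step 5: x_pred=0.5110  r=-2.2010  x^+=-0.4905  v^+=1.0952  a^+=0.3663
step 6: x_pred=0.6010  r=-2.5210  x^+=-0.5461  v^+=0.4142  a^+=-0.7795

v_post = 0.4142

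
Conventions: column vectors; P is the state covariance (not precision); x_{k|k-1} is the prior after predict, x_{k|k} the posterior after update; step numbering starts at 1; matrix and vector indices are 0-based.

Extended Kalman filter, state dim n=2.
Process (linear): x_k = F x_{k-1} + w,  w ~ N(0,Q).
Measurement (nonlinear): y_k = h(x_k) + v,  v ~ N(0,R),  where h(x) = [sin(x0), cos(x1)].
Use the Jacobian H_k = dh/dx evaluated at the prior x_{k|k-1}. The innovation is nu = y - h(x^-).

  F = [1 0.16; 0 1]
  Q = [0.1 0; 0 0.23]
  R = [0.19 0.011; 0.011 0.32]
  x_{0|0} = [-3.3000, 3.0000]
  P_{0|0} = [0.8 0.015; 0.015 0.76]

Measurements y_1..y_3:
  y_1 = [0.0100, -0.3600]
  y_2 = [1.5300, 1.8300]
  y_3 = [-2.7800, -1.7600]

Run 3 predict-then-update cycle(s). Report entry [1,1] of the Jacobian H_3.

step 1: x^-=[-2.8200, 3.0000]  P^-=[0.9243 0.1366; 0.1366 0.9900]  H_jac=[-0.9487 0.0000; 0.0000 -0.1411]  S=[1.0219 0.0293; 0.0293 0.3397]  K=[-0.8586 0.0173; -0.1153 -0.4013]  nu=[0.3261, 0.6300]  x^+=[-3.0891, 2.7096]  P^+=[0.1717 0.0277; 0.0277 0.9190]
step 2: x^-=[-2.6555, 2.7096]  P^-=[0.3041 0.1748; 0.1748 1.1490]  H_jac=[-0.8842 0.0000; 0.0000 -0.4187]  S=[0.4278 0.0757; 0.0757 0.5214]  K=[-0.6197 -0.0504; -0.2032 -0.8931]  nu=[1.9971, 2.7381]  x^+=[-4.0312, -0.1417]  P^+=[0.1338 0.0548; 0.0548 0.6879]
step 3: x^-=[-4.0538, -0.1417]  P^-=[0.2689 0.1648; 0.1648 0.9179]  H_jac=[-0.6120 0.0000; 0.0000 0.1413]  S=[0.2907 -0.0032; -0.0032 0.3383]  K=[-0.5654 0.0634; -0.3428 0.3800]  nu=[-3.5709, -2.7500]  x^+=[-2.2091, 0.0373]  P^+=[0.1744 0.0996; 0.0996 0.8341]

H_jac[1,1] = 0.1413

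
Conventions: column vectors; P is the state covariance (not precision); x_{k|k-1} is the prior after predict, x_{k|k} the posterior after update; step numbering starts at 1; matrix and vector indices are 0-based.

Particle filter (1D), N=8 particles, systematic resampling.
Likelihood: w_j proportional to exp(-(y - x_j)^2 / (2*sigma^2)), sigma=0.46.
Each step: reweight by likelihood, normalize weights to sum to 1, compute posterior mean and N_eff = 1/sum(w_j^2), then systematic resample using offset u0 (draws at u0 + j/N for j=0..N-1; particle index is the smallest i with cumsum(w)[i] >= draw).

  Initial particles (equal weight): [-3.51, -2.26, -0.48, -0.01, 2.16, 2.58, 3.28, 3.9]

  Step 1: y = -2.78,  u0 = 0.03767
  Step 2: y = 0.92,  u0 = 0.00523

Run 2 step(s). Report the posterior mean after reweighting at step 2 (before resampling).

post_mean = -2.2600

step 1: w=[0.3497, 0.6503, 0.0000, 0.0000, 0.0000, 0.0000, 0.0000, 0.0000]  mean=-2.6971  Neff=1.8343  idx=[0, 0, 0, 1, 1, 1, 1, 1]
step 2: w=[0.0000, 0.0000, 0.0000, 0.2000, 0.2000, 0.2000, 0.2000, 0.2000]  mean=-2.2600  Neff=5.0000  idx=[3, 3, 4, 4, 5, 6, 6, 7]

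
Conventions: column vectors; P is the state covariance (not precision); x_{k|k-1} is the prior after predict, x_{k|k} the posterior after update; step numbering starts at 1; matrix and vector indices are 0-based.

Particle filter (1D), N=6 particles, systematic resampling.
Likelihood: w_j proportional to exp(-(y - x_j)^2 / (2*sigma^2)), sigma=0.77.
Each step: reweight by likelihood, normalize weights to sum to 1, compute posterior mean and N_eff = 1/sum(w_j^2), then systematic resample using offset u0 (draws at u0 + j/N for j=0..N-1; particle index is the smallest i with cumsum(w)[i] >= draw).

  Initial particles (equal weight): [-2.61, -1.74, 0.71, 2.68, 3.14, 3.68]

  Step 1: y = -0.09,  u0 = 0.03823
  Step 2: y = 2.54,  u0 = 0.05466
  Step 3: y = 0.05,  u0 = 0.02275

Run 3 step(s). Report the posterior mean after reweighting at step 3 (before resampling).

step 1: w=[0.0068, 0.1459, 0.8448, 0.0022, 0.0002, 0.0000]  mean=0.3348  Neff=1.3605  idx=[1, 2, 2, 2, 2, 2]
step 2: w=[0.0000, 0.2000, 0.2000, 0.2000, 0.2000, 0.2000]  mean=0.7100  Neff=5.0000  idx=[1, 2, 2, 3, 4, 5]
step 3: w=[0.1667, 0.1667, 0.1667, 0.1667, 0.1667, 0.1667]  mean=0.7100  Neff=6.0000  idx=[0, 1, 2, 3, 4, 5]

post_mean = 0.7100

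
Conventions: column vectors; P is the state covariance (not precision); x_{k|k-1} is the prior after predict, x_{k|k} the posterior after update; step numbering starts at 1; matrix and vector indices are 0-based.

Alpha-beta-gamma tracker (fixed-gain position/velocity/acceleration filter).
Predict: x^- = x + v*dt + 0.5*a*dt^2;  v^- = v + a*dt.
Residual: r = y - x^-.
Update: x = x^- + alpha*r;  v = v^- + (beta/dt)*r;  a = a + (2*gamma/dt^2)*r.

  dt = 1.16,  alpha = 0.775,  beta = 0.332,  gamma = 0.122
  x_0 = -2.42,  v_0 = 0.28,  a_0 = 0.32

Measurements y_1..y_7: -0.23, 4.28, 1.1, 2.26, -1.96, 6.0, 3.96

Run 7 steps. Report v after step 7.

step 1: x_pred=-1.8799  r=1.6499  x^+=-0.6012  v^+=1.1234  a^+=0.6192
step 2: x_pred=1.1185  r=3.1615  x^+=3.5687  v^+=2.7465  a^+=1.1925
step 3: x_pred=7.5569  r=-6.4569  x^+=2.5528  v^+=2.2817  a^+=0.0216
step 4: x_pred=5.2142  r=-2.9542  x^+=2.9247  v^+=1.4613  a^+=-0.5141
step 5: x_pred=4.2740  r=-6.2340  x^+=-0.5574  v^+=-0.9192  a^+=-1.6445
step 6: x_pred=-2.7300  r=8.7300  x^+=4.0357  v^+=-0.3282  a^+=-0.0614
step 7: x_pred=3.6137  r=0.3463  x^+=3.8821  v^+=-0.3004  a^+=0.0014

v_post = -0.3004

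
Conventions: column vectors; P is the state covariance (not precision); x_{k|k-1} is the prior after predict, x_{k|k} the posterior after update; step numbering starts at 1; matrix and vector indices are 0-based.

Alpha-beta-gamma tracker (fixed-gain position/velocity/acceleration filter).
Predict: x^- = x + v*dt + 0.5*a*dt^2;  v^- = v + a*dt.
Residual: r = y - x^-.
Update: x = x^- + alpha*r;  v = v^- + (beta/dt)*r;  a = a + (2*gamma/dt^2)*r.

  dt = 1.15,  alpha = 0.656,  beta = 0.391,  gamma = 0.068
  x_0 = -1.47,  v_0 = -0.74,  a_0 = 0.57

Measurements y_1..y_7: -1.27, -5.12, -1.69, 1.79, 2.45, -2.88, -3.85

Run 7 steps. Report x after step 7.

step 1: x_pred=-1.9441  r=0.6741  x^+=-1.5019  v^+=0.1447  a^+=0.6393
step 2: x_pred=-0.9127  r=-4.2073  x^+=-3.6727  v^+=-0.5506  a^+=0.2067
step 3: x_pred=-4.1692  r=2.4792  x^+=-2.5428  v^+=0.5300  a^+=0.4616
step 4: x_pred=-1.6281  r=3.4181  x^+=0.6142  v^+=2.2230  a^+=0.8131
step 5: x_pred=3.7083  r=-1.2583  x^+=2.8829  v^+=2.7303  a^+=0.6837
step 6: x_pred=6.4748  r=-9.3548  x^+=0.3380  v^+=0.3359  a^+=-0.2783
step 7: x_pred=0.5403  r=-4.3903  x^+=-2.3397  v^+=-1.4768  a^+=-0.7298

x_post = -2.3397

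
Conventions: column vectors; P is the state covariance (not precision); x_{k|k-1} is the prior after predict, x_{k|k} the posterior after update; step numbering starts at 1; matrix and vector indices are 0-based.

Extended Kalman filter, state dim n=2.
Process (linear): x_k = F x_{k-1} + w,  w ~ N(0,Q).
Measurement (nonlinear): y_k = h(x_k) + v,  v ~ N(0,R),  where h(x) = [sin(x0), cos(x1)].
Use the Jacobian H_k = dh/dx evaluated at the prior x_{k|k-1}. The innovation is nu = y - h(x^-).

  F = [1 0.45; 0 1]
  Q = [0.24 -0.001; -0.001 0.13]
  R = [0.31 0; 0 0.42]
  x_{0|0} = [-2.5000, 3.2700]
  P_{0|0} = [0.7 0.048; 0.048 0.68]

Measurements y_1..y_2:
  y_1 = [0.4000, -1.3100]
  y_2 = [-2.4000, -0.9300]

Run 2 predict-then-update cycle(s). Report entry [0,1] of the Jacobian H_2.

step 1: x^-=[-1.0285, 3.2700]  P^-=[1.1209 0.3530; 0.3530 0.8100]  H_jac=[0.5161 0.0000; 0.0000 0.1281]  S=[0.6086 0.0233; 0.0233 0.4333]  K=[0.9486 0.0533; 0.2908 0.2237]  nu=[1.2565, -0.3182]  x^+=[0.1464, 3.5642]  P^+=[0.5698 0.1747; 0.1747 0.7338]
step 2: x^-=[1.7503, 3.5642]  P^-=[1.1155 0.5039; 0.5039 0.8638]  H_jac=[-0.1786 0.0000; 0.0000 0.4101]  S=[0.3456 -0.0369; -0.0369 0.5653]  K=[-0.5412 0.3302; -0.1948 0.6140]  nu=[-3.3839, -0.0180]  x^+=[3.5756, 4.2123]  P^+=[0.9395 0.3382; 0.3382 0.6288]

H_jac[0,1] = 0.0000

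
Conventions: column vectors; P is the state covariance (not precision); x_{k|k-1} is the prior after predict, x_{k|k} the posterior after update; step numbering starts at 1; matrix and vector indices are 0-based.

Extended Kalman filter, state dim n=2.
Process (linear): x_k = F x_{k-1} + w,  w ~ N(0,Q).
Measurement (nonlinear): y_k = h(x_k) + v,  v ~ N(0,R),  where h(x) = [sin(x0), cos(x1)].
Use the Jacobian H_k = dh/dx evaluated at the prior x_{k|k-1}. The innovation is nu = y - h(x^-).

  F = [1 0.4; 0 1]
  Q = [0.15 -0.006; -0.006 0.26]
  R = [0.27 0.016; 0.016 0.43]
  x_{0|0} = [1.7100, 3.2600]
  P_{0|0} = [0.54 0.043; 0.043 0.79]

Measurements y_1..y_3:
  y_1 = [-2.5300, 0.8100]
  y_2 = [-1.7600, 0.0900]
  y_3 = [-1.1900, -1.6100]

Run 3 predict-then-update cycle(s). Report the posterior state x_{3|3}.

step 1: x^-=[3.0140, 3.2600]  P^-=[0.8508 0.3530; 0.3530 1.0500]  H_jac=[-0.9919 0.0000; 0.0000 0.1181]  S=[1.1070 -0.0254; -0.0254 0.4447]  K=[-0.7611 0.0504; -0.3103 0.2613]  nu=[-2.6572, 1.8030]  x^+=[5.1274, 4.5556]  P^+=[0.2064 0.0803; 0.0803 0.9090]
step 2: x^-=[6.9496, 4.5556]  P^-=[0.5660 0.4378; 0.4378 1.1690]  H_jac=[0.7860 0.0000; 0.0000 0.9877]  S=[0.6197 0.3559; 0.3559 1.5704]  K=[0.6435 0.1295; 0.1530 0.7005]  nu=[-2.3782, 0.2462]  x^+=[5.4510, 4.3642]  P^+=[0.2237 0.0668; 0.0668 0.3075]
step 3: x^-=[7.1967, 4.3642]  P^-=[0.4763 0.1838; 0.1838 0.5675]  H_jac=[0.6109 0.0000; 0.0000 0.9400]  S=[0.4478 0.1215; 0.1215 0.9314]  K=[0.6215 0.1044; 0.0988 0.5598]  nu=[-1.9817, -1.2688]  x^+=[5.8326, 3.4581]  P^+=[0.2774 0.0583; 0.0583 0.2578]

x_post = [5.8326, 3.4581]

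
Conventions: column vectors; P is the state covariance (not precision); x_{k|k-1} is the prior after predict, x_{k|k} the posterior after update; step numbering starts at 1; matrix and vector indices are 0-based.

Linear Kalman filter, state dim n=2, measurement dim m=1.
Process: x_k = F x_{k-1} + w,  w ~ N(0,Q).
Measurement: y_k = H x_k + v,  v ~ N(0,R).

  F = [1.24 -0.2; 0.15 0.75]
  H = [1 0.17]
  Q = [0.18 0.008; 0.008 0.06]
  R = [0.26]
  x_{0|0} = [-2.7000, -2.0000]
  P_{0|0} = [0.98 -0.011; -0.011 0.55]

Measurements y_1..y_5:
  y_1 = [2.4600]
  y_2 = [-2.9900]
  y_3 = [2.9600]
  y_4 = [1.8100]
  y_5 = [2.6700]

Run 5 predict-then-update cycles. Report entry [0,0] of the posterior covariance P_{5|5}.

step 1: x^-=[-2.9480, -1.9050]  P^-=[1.7143 0.0979; 0.0979 0.3890]  S=[2.0188]  K=[0.8574; 0.0812]  nu=[5.7319]  x^+=[1.9665, -1.4394]  P^+=[0.2302 -0.0427; -0.0427 0.3756]
step 2: x^-=[2.7263, -0.7845]  P^-=[0.5702 -0.0440; -0.0440 0.2669]  S=[0.8229]  K=[0.6838; 0.0017]  nu=[-5.5830]  x^+=[-1.0911, -0.7939]  P^+=[0.1854 -0.0449; -0.0449 0.2669]
step 3: x^-=[-1.1942, -0.7591]  P^-=[0.4981 -0.0380; -0.0380 0.2042]  S=[0.7510]  K=[0.6546; -0.0044]  nu=[4.2832]  x^+=[1.6094, -0.7777]  P^+=[0.1763 -0.0358; -0.0358 0.2042]
step 4: x^-=[2.1512, -0.3419]  P^-=[0.4770 -0.0221; -0.0221 0.1707]  S=[0.7344]  K=[0.6444; 0.0094]  nu=[-0.2831]  x^+=[1.9688, -0.3445]  P^+=[0.1721 -0.0266; -0.0266 0.1707]
step 5: x^-=[2.5102, 0.0369]  P^-=[0.4645 -0.0095; -0.0095 0.1539]  S=[0.7258]  K=[0.6379; 0.0230]  nu=[0.1535]  x^+=[2.6081, 0.0404]  P^+=[0.1693 -0.0201; -0.0201 0.1535]

P_post[0,0] = 0.1693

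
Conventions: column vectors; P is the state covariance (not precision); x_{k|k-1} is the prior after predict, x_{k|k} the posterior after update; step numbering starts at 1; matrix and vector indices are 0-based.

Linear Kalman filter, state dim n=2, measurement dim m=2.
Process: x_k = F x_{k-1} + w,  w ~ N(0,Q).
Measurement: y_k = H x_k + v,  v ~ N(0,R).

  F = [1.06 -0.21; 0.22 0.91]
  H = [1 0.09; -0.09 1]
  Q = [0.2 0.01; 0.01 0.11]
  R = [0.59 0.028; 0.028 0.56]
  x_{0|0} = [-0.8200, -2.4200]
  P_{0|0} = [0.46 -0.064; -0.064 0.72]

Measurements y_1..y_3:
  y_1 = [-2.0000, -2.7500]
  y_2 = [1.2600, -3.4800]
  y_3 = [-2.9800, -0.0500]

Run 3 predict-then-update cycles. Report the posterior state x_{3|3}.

x_post = [-0.8054, -1.8159]

step 1: x^-=[-0.3610, -2.3826]  P^-=[0.7771 -0.0791; -0.0791 0.7029]  S=[1.3586 -0.0571; -0.0571 1.2834]  K=[0.5629 -0.0911; 0.0116 0.5537]  nu=[-1.4246, -0.3999]  x^+=[-1.1265, -2.6206]  P^+=[0.3301 -0.0055; -0.0055 0.3099]
step 2: x^-=[-0.6438, -2.6326]  P^-=[0.5870 0.0227; 0.0227 0.3804]  S=[1.1842 0.0319; 0.0319 0.9411]  K=[0.4988 -0.0489; 0.0373 0.4008]  nu=[2.1407, -0.9054]  x^+=[0.4682, -2.9157]  P^+=[0.2917 0.0128; 0.0128 0.2266]
step 3: x^-=[1.1086, -2.5502]  P^-=[0.5321 0.0465; 0.0465 0.3169]  S=[1.1330 0.0547; 0.0547 0.8729]  K=[0.4748 -0.0314; 0.0490 0.3552]  nu=[-3.8591, 2.6000]  x^+=[-0.8054, -1.8159]  P^+=[0.2774 0.0207; 0.0207 0.2022]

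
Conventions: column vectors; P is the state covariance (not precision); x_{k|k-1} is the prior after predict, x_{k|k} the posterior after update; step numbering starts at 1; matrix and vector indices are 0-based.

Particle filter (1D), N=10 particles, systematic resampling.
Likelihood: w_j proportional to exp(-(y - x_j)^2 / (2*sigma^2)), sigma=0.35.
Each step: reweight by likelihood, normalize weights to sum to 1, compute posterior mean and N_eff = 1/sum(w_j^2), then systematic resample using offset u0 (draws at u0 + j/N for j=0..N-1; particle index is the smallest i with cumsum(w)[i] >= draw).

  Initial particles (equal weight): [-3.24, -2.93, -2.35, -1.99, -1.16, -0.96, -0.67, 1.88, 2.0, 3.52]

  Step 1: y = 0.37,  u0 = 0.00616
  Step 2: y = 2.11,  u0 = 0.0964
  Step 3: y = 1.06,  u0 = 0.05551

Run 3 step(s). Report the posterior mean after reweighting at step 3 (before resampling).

post_mean = -0.6700

step 1: w=[0.0000, 0.0000, 0.0000, 0.0000, 0.0054, 0.0562, 0.9298, 0.0070, 0.0015, 0.0000]  mean=-0.6672  Neff=1.1523  idx=[5, 6, 6, 6, 6, 6, 6, 6, 6, 6]
step 2: w=[0.0001, 0.1111, 0.1111, 0.1111, 0.1111, 0.1111, 0.1111, 0.1111, 0.1111, 0.1111]  mean=-0.6700  Neff=9.0020  idx=[1, 2, 3, 4, 5, 6, 7, 8, 9, 9]
step 3: w=[0.1000, 0.1000, 0.1000, 0.1000, 0.1000, 0.1000, 0.1000, 0.1000, 0.1000, 0.1000]  mean=-0.6700  Neff=10.0000  idx=[0, 1, 2, 3, 4, 5, 6, 7, 8, 9]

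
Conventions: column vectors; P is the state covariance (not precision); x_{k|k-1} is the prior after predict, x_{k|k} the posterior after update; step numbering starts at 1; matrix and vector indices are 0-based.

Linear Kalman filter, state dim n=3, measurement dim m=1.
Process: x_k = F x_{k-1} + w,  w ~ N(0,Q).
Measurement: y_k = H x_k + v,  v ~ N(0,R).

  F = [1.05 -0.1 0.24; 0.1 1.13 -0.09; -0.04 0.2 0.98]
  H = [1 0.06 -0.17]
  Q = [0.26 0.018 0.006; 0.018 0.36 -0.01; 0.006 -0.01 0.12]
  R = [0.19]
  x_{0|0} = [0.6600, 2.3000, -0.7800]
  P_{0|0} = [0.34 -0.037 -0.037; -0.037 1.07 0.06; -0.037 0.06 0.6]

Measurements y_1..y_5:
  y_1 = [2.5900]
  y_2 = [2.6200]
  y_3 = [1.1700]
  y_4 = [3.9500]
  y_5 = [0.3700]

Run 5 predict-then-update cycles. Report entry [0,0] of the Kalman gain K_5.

K[0,0] = 0.7986

step 1: x^-=[0.2758, 2.7352, -0.3308]  P^-=[0.6664 -0.1043 0.0628; -0.1043 1.7146 0.2401; 0.0628 0.2401 0.7666]  S=[0.8459]  K=[0.7677; -0.0499; -0.0628]  nu=[2.0939]  x^+=[1.8833, 2.6307, -0.4623]  P^+=[0.1678 -0.0719 0.1036; -0.0719 1.7125 0.2374; 0.1036 0.2374 0.7633]
step 2: x^-=[1.6034, 3.2026, -0.0022]  P^-=[0.5620 -0.1997 0.2226; -0.1997 2.4882 0.5800; 0.2226 0.5800 1.0079]  S=[0.6786]  K=[0.7547; -0.2196; 0.1268]  nu=[0.8240]  x^+=[2.2254, 3.0217, 0.1022]  P^+=[0.1754 -0.0872 0.1576; -0.0872 2.4555 0.5989; 0.1576 0.5989 0.9970]
step 3: x^-=[2.0590, 3.6278, 0.6155]  P^-=[0.6044 -0.2085 0.2961; -0.2085 3.3608 1.1270; 0.2961 1.1270 1.3998]  S=[0.6983]  K=[0.7756; -0.2842; 0.1801]  nu=[-1.0020]  x^+=[1.2819, 3.9126, 0.4351]  P^+=[0.1844 -0.0546 0.1986; -0.0546 3.3044 1.1627; 0.1986 1.1627 1.3772]
step 4: x^-=[1.0591, 4.5102, 1.1576]  P^-=[0.6314 -0.1182 0.3887; -0.1182 4.3400 1.9028; 0.3887 1.9028 2.0162]  S=[0.7101]  K=[0.7861; -0.2553; 0.2255]  nu=[2.8171]  x^+=[3.2736, 3.7910, 1.7927]  P^+=[0.1926 0.0243 0.2628; 0.0243 4.2937 1.9437; 0.2628 1.9437 1.9801]
step 5: x^-=[3.4884, 4.4498, 2.3841]  P^-=[0.6634 0.0649 0.5537; 0.0649 5.4661 2.9285; 0.5537 2.9285 2.9347]  S=[0.7177]  K=[0.7986; -0.1462; 0.3212]  nu=[-2.9801]  x^+=[1.1084, 4.8857, 1.4269]  P^+=[0.2056 0.1487 0.3696; 0.1487 5.4507 2.9622; 0.3696 2.9622 2.8607]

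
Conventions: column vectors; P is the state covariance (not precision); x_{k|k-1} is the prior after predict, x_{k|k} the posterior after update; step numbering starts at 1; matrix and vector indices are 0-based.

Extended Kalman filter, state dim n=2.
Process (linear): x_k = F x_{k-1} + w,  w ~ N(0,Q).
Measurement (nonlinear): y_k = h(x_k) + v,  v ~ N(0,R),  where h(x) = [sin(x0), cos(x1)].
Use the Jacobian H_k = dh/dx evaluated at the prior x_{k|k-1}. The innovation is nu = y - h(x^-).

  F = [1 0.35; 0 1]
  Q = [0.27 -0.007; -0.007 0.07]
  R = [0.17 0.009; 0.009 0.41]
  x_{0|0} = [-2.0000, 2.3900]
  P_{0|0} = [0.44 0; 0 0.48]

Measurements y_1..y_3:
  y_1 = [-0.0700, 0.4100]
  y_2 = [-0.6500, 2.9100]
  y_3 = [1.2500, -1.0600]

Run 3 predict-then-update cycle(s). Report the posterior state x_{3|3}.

x_post = [0.8819, 0.8319]

step 1: x^-=[-1.1635, 2.3900]  P^-=[0.7688 0.1610; 0.1610 0.5500]  H_jac=[0.3961 0.0000; 0.0000 -0.6828]  S=[0.2906 -0.0345; -0.0345 0.6664]  K=[1.0346 -0.1113; 0.1534 -0.5556]  nu=[0.8482, 1.1406]  x^+=[-0.4129, 1.8864]  P^+=[0.4415 0.0532; 0.0532 0.3316]
step 2: x^-=[0.2473, 1.8864]  P^-=[0.7893 0.1623; 0.1623 0.4016]  H_jac=[0.9696 0.0000; 0.0000 -0.9506]  S=[0.9120 -0.1406; -0.1406 0.7729]  K=[0.8317 -0.0483; 0.0992 -0.4759]  nu=[-0.8948, 3.2204]  x^+=[-0.6525, 0.2652]  P^+=[0.1454 0.0130; 0.0130 0.2043]
step 3: x^-=[-0.5597, 0.2652]  P^-=[0.4495 0.0775; 0.0775 0.2743]  H_jac=[0.8474 0.0000; 0.0000 -0.2621]  S=[0.4928 -0.0082; -0.0082 0.4288]  K=[0.7724 -0.0326; 0.1305 -0.1651]  nu=[1.7809, -2.0251]  x^+=[0.8819, 0.8319]  P^+=[0.1546 0.0244; 0.0244 0.2539]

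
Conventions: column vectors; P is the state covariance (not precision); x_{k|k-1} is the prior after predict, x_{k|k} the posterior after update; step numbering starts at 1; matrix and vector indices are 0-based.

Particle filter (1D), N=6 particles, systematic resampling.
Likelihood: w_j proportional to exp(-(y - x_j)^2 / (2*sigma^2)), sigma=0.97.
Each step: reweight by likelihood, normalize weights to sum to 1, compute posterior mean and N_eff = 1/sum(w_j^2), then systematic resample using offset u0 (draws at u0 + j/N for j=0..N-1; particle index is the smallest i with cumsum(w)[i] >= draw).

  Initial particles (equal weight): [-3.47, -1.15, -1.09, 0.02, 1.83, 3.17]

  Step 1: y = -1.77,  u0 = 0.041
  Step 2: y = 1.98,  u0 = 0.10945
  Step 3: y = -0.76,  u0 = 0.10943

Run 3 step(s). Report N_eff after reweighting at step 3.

step 1: w=[0.1079, 0.4085, 0.3919, 0.0913, 0.0005, 0.0000]  mean=-1.2684  Neff=2.9379  idx=[0, 1, 1, 2, 2, 2]
step 2: w=[0.0000, 0.1768, 0.1768, 0.2155, 0.2155, 0.2155]  mean=-1.1112  Neff=4.9556  idx=[1, 2, 3, 4, 4, 5]
step 3: w=[0.1641, 0.1641, 0.1679, 0.1679, 0.1679, 0.1679]  mean=-1.1097  Neff=5.9993  idx=[0, 1, 2, 3, 4, 5]

N_eff = 5.9993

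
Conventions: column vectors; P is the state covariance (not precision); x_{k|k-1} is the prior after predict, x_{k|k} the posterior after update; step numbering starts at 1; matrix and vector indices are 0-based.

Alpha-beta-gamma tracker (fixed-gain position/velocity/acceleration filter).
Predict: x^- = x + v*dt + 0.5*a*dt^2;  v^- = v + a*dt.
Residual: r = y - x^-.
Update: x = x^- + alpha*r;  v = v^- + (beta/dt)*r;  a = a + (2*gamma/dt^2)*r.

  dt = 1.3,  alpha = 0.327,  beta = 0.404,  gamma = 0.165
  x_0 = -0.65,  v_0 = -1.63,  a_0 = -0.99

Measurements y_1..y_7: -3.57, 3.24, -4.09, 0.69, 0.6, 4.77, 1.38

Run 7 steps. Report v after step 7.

step 1: x_pred=-3.6055  r=0.0355  x^+=-3.5939  v^+=-2.9060  a^+=-0.9831
step 2: x_pred=-8.2023  r=11.4423  x^+=-4.4607  v^+=-0.6280  a^+=1.2512
step 3: x_pred=-4.2198  r=0.1298  x^+=-4.1774  v^+=1.0390  a^+=1.2766
step 4: x_pred=-1.7480  r=2.4380  x^+=-0.9508  v^+=3.4562  a^+=1.7526
step 5: x_pred=5.0233  r=-4.4233  x^+=3.5768  v^+=4.3600  a^+=0.8889
step 6: x_pred=9.9960  r=-5.2260  x^+=8.2871  v^+=3.8915  a^+=-0.1315
step 7: x_pred=13.2350  r=-11.8550  x^+=9.3584  v^+=0.0364  a^+=-2.4464

v_post = 0.0364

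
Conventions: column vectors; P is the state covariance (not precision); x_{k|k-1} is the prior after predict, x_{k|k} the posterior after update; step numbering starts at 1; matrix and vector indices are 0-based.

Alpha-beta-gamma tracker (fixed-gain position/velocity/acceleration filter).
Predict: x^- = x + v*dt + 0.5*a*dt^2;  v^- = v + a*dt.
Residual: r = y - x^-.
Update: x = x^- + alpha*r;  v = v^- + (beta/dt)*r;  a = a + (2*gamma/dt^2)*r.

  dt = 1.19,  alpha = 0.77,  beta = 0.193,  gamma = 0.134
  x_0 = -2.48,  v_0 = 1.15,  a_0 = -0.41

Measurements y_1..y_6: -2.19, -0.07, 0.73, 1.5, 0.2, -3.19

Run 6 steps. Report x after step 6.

x_post = -2.3028

step 1: x_pred=-1.4018  r=-0.7882  x^+=-2.0087  v^+=0.5343  a^+=-0.5592
step 2: x_pred=-1.7689  r=1.6989  x^+=-0.4607  v^+=0.1444  a^+=-0.2377
step 3: x_pred=-0.4572  r=1.1872  x^+=0.4569  v^+=0.0541  a^+=-0.0130
step 4: x_pred=0.5122  r=0.9878  x^+=1.2728  v^+=0.1989  a^+=0.1740
step 5: x_pred=1.6327  r=-1.4327  x^+=0.5295  v^+=0.1736  a^+=-0.0972
step 6: x_pred=0.6673  r=-3.8573  x^+=-2.3028  v^+=-0.5676  a^+=-0.8272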